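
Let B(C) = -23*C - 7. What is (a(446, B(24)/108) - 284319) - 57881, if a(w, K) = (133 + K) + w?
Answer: -36895627/108 ≈ -3.4163e+5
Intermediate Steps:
B(C) = -7 - 23*C
a(w, K) = 133 + K + w
(a(446, B(24)/108) - 284319) - 57881 = ((133 + (-7 - 23*24)/108 + 446) - 284319) - 57881 = ((133 + (-7 - 552)*(1/108) + 446) - 284319) - 57881 = ((133 - 559*1/108 + 446) - 284319) - 57881 = ((133 - 559/108 + 446) - 284319) - 57881 = (61973/108 - 284319) - 57881 = -30644479/108 - 57881 = -36895627/108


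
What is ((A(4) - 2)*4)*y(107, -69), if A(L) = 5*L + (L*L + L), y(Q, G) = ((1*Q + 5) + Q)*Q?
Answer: 3561816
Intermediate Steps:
y(Q, G) = Q*(5 + 2*Q) (y(Q, G) = ((Q + 5) + Q)*Q = ((5 + Q) + Q)*Q = (5 + 2*Q)*Q = Q*(5 + 2*Q))
A(L) = L**2 + 6*L (A(L) = 5*L + (L**2 + L) = 5*L + (L + L**2) = L**2 + 6*L)
((A(4) - 2)*4)*y(107, -69) = ((4*(6 + 4) - 2)*4)*(107*(5 + 2*107)) = ((4*10 - 2)*4)*(107*(5 + 214)) = ((40 - 2)*4)*(107*219) = (38*4)*23433 = 152*23433 = 3561816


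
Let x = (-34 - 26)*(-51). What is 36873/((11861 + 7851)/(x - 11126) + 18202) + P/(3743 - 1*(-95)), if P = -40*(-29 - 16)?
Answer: 117143711157/46950772130 ≈ 2.4950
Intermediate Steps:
x = 3060 (x = -60*(-51) = 3060)
P = 1800 (P = -40*(-45) = 1800)
36873/((11861 + 7851)/(x - 11126) + 18202) + P/(3743 - 1*(-95)) = 36873/((11861 + 7851)/(3060 - 11126) + 18202) + 1800/(3743 - 1*(-95)) = 36873/(19712/(-8066) + 18202) + 1800/(3743 + 95) = 36873/(19712*(-1/8066) + 18202) + 1800/3838 = 36873/(-9856/4033 + 18202) + 1800*(1/3838) = 36873/(73398810/4033) + 900/1919 = 36873*(4033/73398810) + 900/1919 = 49569603/24466270 + 900/1919 = 117143711157/46950772130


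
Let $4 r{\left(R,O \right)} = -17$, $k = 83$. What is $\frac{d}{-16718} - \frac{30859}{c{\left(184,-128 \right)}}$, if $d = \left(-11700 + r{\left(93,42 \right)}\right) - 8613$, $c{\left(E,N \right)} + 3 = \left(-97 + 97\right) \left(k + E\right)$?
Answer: $\frac{2063846855}{200616} \approx 10288.0$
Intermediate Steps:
$r{\left(R,O \right)} = - \frac{17}{4}$ ($r{\left(R,O \right)} = \frac{1}{4} \left(-17\right) = - \frac{17}{4}$)
$c{\left(E,N \right)} = -3$ ($c{\left(E,N \right)} = -3 + \left(-97 + 97\right) \left(83 + E\right) = -3 + 0 \left(83 + E\right) = -3 + 0 = -3$)
$d = - \frac{81269}{4}$ ($d = \left(-11700 - \frac{17}{4}\right) - 8613 = - \frac{46817}{4} - 8613 = - \frac{81269}{4} \approx -20317.0$)
$\frac{d}{-16718} - \frac{30859}{c{\left(184,-128 \right)}} = - \frac{81269}{4 \left(-16718\right)} - \frac{30859}{-3} = \left(- \frac{81269}{4}\right) \left(- \frac{1}{16718}\right) - - \frac{30859}{3} = \frac{81269}{66872} + \frac{30859}{3} = \frac{2063846855}{200616}$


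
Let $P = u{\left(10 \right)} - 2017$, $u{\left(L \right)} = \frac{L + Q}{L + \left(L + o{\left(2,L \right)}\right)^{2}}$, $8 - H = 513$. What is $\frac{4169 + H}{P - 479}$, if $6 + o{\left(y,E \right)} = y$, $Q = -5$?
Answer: $- \frac{168544}{114811} \approx -1.468$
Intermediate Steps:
$o{\left(y,E \right)} = -6 + y$
$H = -505$ ($H = 8 - 513 = -505$)
$u{\left(L \right)} = \frac{-5 + L}{L + \left(-4 + L\right)^{2}}$ ($u{\left(L \right)} = \frac{L - 5}{L + \left(L + \left(-6 + 2\right)\right)^{2}} = \frac{-5 + L}{L + \left(L - 4\right)^{2}} = \frac{-5 + L}{L + \left(-4 + L\right)^{2}}$)
$P = - \frac{92777}{46}$ ($P = \frac{-5 + 10}{10 + \left(-4 + 10\right)^{2}} - 2017 = \frac{1}{10 + 6^{2}} \cdot 5 - 2017 = \frac{1}{10 + 36} \cdot 5 - 2017 = \frac{1}{46} \cdot 5 - 2017 = \frac{5}{46} - 2017 = - \frac{92777}{46} \approx -2016.9$)
$\frac{4169 + H}{P - 479} = \frac{4169 - 505}{- \frac{92777}{46} - 479} = \frac{3664}{- \frac{114811}{46}} = 3664 \left(- \frac{46}{114811}\right) = - \frac{168544}{114811}$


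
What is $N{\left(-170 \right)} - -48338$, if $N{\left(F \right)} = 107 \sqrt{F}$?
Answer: $48338 + 107 i \sqrt{170} \approx 48338.0 + 1395.1 i$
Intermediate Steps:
$N{\left(-170 \right)} - -48338 = 107 \sqrt{-170} - -48338 = 107 i \sqrt{170} + 48338 = 48338 + 107 i \sqrt{170}$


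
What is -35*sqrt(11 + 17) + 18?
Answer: 18 - 70*sqrt(7) ≈ -167.20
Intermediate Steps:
-35*sqrt(11 + 17) + 18 = -70*sqrt(7) + 18 = 18 - 70*sqrt(7)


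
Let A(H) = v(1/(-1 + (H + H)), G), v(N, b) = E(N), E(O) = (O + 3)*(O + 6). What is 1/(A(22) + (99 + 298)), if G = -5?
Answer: 1849/767723 ≈ 0.0024084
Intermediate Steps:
E(O) = (3 + O)*(6 + O)
v(N, b) = 18 + N**2 + 9*N
A(H) = 18 + (-1 + 2*H)**(-2) + 9/(-1 + 2*H) (A(H) = 18 + (1/(-1 + (H + H)))**2 + 9/(-1 + (H + H)) = 18 + (1/(-1 + 2*H))**2 + 9/(-1 + 2*H) = 18 + (-1 + 2*H)**(-2) + 9/(-1 + 2*H))
1/(A(22) + (99 + 298)) = 1/(2*(5 - 27*22 + 36*22**2)/(1 - 4*22 + 4*22**2) + (99 + 298)) = 1/(2*(5 - 594 + 36*484)/(1 - 88 + 4*484) + 397) = 1/(2*(5 - 594 + 17424)/(1 - 88 + 1936) + 397) = 1/(2*16835/1849 + 397) = 1/(2*(1/1849)*16835 + 397) = 1/(33670/1849 + 397) = 1/(767723/1849) = 1849/767723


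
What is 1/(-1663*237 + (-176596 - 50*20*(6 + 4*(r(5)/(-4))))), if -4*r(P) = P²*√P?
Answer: -576727/332418720029 + 6250*√5/332418720029 ≈ -1.6929e-6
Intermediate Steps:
r(P) = -P^(5/2)/4 (r(P) = -P²*√P/4 = -P^(5/2)/4)
1/(-1663*237 + (-176596 - 50*20*(6 + 4*(r(5)/(-4))))) = 1/(-1663*237 + (-176596 - 50*20*(6 + 4*(-25*√5/4/(-4))))) = 1/(-394131 + (-176596 - 1000*(6 + 4*(-25*√5/4*(-¼))))) = 1/(-394131 + (-176596 - 1000*(6 + 4*(25*√5/16)))) = 1/(-394131 + (-176596 - 1000*(6 + 25*√5/4))) = 1/(-394131 + (-176596 - (6000 + 6250*√5))) = 1/(-394131 + (-176596 + (-6000 - 6250*√5))) = 1/(-394131 + (-182596 - 6250*√5)) = 1/(-576727 - 6250*√5)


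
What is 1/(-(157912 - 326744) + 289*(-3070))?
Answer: -1/718398 ≈ -1.3920e-6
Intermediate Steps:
1/(-(157912 - 326744) + 289*(-3070)) = 1/(-1*(-168832) - 887230) = 1/(168832 - 887230) = 1/(-718398) = -1/718398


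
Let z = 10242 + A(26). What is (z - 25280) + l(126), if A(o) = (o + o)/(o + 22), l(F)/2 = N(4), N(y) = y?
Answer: -180347/12 ≈ -15029.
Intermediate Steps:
l(F) = 8 (l(F) = 2*4 = 8)
A(o) = 2*o/(22 + o) (A(o) = (2*o)/(22 + o) = 2*o/(22 + o))
z = 122917/12 (z = 10242 + 2*26/(22 + 26) = 10242 + 2*26/48 = 10242 + 2*26*(1/48) = 10242 + 13/12 = 122917/12 ≈ 10243.)
(z - 25280) + l(126) = (122917/12 - 25280) + 8 = -180443/12 + 8 = -180347/12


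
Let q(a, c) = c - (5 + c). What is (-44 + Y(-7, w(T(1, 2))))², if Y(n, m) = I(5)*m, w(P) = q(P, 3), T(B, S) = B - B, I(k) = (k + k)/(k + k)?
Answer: 2401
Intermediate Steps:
I(k) = 1 (I(k) = (2*k)/((2*k)) = (2*k)*(1/(2*k)) = 1)
q(a, c) = -5 (q(a, c) = c + (-5 - c) = -5)
T(B, S) = 0
w(P) = -5
Y(n, m) = m (Y(n, m) = 1*m = m)
(-44 + Y(-7, w(T(1, 2))))² = (-44 - 5)² = (-49)² = 2401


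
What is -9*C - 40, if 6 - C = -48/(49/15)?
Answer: -11086/49 ≈ -226.24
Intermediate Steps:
C = 1014/49 (C = 6 - (-48)/(49/15) = 6 - (-48)/(49*(1/15)) = 6 - (-48)/49/15 = 6 - (-48)*15/49 = 6 - 1*(-720/49) = 6 + 720/49 = 1014/49 ≈ 20.694)
-9*C - 40 = -9*1014/49 - 40 = -9126/49 - 40 = -11086/49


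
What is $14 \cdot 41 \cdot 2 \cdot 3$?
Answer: $3444$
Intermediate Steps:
$14 \cdot 41 \cdot 2 \cdot 3 = 574 \cdot 6 = 3444$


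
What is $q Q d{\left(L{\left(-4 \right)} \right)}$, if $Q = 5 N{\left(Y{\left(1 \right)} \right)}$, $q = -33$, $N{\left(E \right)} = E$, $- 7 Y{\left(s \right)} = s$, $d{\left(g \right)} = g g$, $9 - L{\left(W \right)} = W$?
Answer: $\frac{27885}{7} \approx 3983.6$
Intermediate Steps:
$L{\left(W \right)} = 9 - W$
$d{\left(g \right)} = g^{2}$
$Y{\left(s \right)} = - \frac{s}{7}$
$Q = - \frac{5}{7}$ ($Q = 5 \left(\left(- \frac{1}{7}\right) 1\right) = 5 \left(- \frac{1}{7}\right) = - \frac{5}{7} \approx -0.71429$)
$q Q d{\left(L{\left(-4 \right)} \right)} = \left(-33\right) \left(- \frac{5}{7}\right) \left(9 - -4\right)^{2} = \frac{165 \left(9 + 4\right)^{2}}{7} = \frac{165 \cdot 13^{2}}{7} = \frac{165}{7} \cdot 169 = \frac{27885}{7}$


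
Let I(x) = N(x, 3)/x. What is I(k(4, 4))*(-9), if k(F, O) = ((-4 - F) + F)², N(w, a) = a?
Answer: -27/16 ≈ -1.6875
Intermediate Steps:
k(F, O) = 16 (k(F, O) = (-4)² = 16)
I(x) = 3/x
I(k(4, 4))*(-9) = (3/16)*(-9) = -27/16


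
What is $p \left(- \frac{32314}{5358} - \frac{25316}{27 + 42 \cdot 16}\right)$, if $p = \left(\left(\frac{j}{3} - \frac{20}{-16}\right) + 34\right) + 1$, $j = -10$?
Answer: $- \frac{10416848755}{7490484} \approx -1390.7$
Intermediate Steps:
$p = \frac{395}{12}$ ($p = \left(\left(- \frac{10}{3} - \frac{20}{-16}\right) + 34\right) + 1 = \left(\left(\left(-10\right) \frac{1}{3} - - \frac{5}{4}\right) + 34\right) + 1 = \left(\left(- \frac{10}{3} + \frac{5}{4}\right) + 34\right) + 1 = \left(- \frac{25}{12} + 34\right) + 1 = \frac{383}{12} + 1 = \frac{395}{12} \approx 32.917$)
$p \left(- \frac{32314}{5358} - \frac{25316}{27 + 42 \cdot 16}\right) = \frac{395 \left(- \frac{32314}{5358} - \frac{25316}{27 + 42 \cdot 16}\right)}{12} = \frac{395 \left(\left(-32314\right) \frac{1}{5358} - \frac{25316}{27 + 672}\right)}{12} = \frac{395 \left(- \frac{16157}{2679} - \frac{25316}{699}\right)}{12} = \frac{395}{12} \left(- \frac{26371769}{624207}\right) = - \frac{10416848755}{7490484}$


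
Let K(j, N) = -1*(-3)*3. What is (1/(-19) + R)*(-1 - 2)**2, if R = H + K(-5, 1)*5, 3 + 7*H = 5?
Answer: 54144/133 ≈ 407.10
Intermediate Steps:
K(j, N) = 9 (K(j, N) = 3*3 = 9)
H = 2/7 (H = -3/7 + (1/7)*5 = -3/7 + 5/7 = 2/7 ≈ 0.28571)
R = 317/7 (R = 2/7 + 9*5 = 2/7 + 45 = 317/7 ≈ 45.286)
(1/(-19) + R)*(-1 - 2)**2 = (1/(-19) + 317/7)*(-1 - 2)**2 = (-1/19 + 317/7)*(-3)**2 = (6016/133)*9 = 54144/133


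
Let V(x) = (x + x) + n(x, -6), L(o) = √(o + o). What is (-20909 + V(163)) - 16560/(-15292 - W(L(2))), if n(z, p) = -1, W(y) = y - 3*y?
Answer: -13111318/637 ≈ -20583.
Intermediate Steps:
L(o) = √2*√o (L(o) = √(2*o) = √2*√o)
W(y) = -2*y
V(x) = -1 + 2*x (V(x) = (x + x) - 1 = 2*x - 1 = -1 + 2*x)
(-20909 + V(163)) - 16560/(-15292 - W(L(2))) = (-20909 + (-1 + 2*163)) - 16560/(-15292 - (-2)*√2*√2) = (-20909 + (-1 + 326)) - 16560/(-15292 - (-2)*2) = (-20909 + 325) - 16560/(-15292 - 1*(-4)) = -20584 - 16560/(-15292 + 4) = -20584 - 16560/(-15288) = -20584 - 16560*(-1/15288) = -20584 + 690/637 = -13111318/637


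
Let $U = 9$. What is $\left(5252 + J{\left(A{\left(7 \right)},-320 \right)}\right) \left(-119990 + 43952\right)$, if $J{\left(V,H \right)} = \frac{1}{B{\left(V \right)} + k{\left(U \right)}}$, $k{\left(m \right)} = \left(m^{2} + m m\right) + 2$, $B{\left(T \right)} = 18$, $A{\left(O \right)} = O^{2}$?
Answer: $- \frac{36341031435}{91} \approx -3.9935 \cdot 10^{8}$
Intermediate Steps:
$k{\left(m \right)} = 2 + 2 m^{2}$ ($k{\left(m \right)} = \left(m^{2} + m^{2}\right) + 2 = 2 m^{2} + 2 = 2 + 2 m^{2}$)
$J{\left(V,H \right)} = \frac{1}{182}$ ($J{\left(V,H \right)} = \frac{1}{18 + \left(2 + 2 \cdot 9^{2}\right)} = \frac{1}{18 + \left(2 + 2 \cdot 81\right)} = \frac{1}{18 + \left(2 + 162\right)} = \frac{1}{18 + 164} = \frac{1}{182}$)
$\left(5252 + J{\left(A{\left(7 \right)},-320 \right)}\right) \left(-119990 + 43952\right) = \left(5252 + \frac{1}{182}\right) \left(-119990 + 43952\right) = \frac{955865}{182} \left(-76038\right) = - \frac{36341031435}{91}$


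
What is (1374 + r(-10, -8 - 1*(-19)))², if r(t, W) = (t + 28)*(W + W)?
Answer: 3132900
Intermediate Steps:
r(t, W) = 2*W*(28 + t) (r(t, W) = (28 + t)*(2*W) = 2*W*(28 + t))
(1374 + r(-10, -8 - 1*(-19)))² = (1374 + 2*(-8 - 1*(-19))*(28 - 10))² = (1374 + 2*(-8 + 19)*18)² = (1374 + 2*11*18)² = (1374 + 396)² = 1770² = 3132900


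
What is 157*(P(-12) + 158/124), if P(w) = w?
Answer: -104405/62 ≈ -1684.0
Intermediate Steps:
157*(P(-12) + 158/124) = 157*(-12 + 158/124) = 157*(-12 + 158*(1/124)) = 157*(-12 + 79/62) = 157*(-665/62) = -104405/62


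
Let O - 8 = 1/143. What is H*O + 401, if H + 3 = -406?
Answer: -410962/143 ≈ -2873.9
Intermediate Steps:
H = -409 (H = -3 - 406 = -409)
O = 1145/143 (O = 8 + 1/143 = 1145/143 ≈ 8.0070)
H*O + 401 = -409*1145/143 + 401 = -468305/143 + 401 = -410962/143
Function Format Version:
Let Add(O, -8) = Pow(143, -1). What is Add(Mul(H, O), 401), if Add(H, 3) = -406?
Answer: Rational(-410962, 143) ≈ -2873.9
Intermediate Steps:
H = -409 (H = Add(-3, -406) = -409)
O = Rational(1145, 143) (O = Add(8, Pow(143, -1)) = Add(8, Rational(1, 143)) = Rational(1145, 143) ≈ 8.0070)
Add(Mul(H, O), 401) = Add(Mul(-409, Rational(1145, 143)), 401) = Add(Rational(-468305, 143), 401) = Rational(-410962, 143)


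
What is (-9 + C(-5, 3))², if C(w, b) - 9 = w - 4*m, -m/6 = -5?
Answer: 15625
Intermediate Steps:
m = 30 (m = -6*(-5) = 30)
C(w, b) = -111 + w (C(w, b) = 9 + (w - 4*30) = 9 + (w - 120) = 9 + (-120 + w) = -111 + w)
(-9 + C(-5, 3))² = (-9 + (-111 - 5))² = (-9 - 116)² = (-125)² = 15625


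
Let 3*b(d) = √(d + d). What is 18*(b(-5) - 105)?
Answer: -1890 + 6*I*√10 ≈ -1890.0 + 18.974*I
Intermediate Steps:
b(d) = √2*√d/3 (b(d) = √(d + d)/3 = √(2*d)/3 = (√2*√d)/3 = √2*√d/3)
18*(b(-5) - 105) = 18*(√2*√(-5)/3 - 105) = 18*(√2*(I*√5)/3 - 105) = 18*(I*√10/3 - 105) = 18*(-105 + I*√10/3) = -1890 + 6*I*√10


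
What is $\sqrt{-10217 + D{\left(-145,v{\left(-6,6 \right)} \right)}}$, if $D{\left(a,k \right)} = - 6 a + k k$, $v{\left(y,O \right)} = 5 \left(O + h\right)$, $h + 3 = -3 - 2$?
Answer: $i \sqrt{9247} \approx 96.161 i$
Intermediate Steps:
$h = -8$ ($h = -3 - 5 = -8$)
$v{\left(y,O \right)} = -40 + 5 O$ ($v{\left(y,O \right)} = 5 \left(O - 8\right) = 5 \left(-8 + O\right) = -40 + 5 O$)
$D{\left(a,k \right)} = k^{2} - 6 a$ ($D{\left(a,k \right)} = - 6 a + k^{2} = k^{2} - 6 a$)
$\sqrt{-10217 + D{\left(-145,v{\left(-6,6 \right)} \right)}} = \sqrt{-10217 + \left(\left(-40 + 5 \cdot 6\right)^{2} - -870\right)} = \sqrt{-10217 + \left(\left(-40 + 30\right)^{2} + 870\right)} = \sqrt{-10217 + \left(\left(-10\right)^{2} + 870\right)} = \sqrt{-10217 + \left(100 + 870\right)} = \sqrt{-10217 + 970} = \sqrt{-9247} = i \sqrt{9247}$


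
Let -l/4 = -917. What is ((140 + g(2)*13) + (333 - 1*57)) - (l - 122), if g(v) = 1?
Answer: -3117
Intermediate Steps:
l = 3668 (l = -4*(-917) = 3668)
((140 + g(2)*13) + (333 - 1*57)) - (l - 122) = ((140 + 1*13) + (333 - 1*57)) - (3668 - 122) = ((140 + 13) + (333 - 57)) - 1*3546 = (153 + 276) - 3546 = 429 - 3546 = -3117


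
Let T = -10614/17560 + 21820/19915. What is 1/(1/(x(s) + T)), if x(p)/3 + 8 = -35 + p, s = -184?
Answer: -23797895801/34970740 ≈ -680.51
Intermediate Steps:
x(p) = -129 + 3*p (x(p) = -24 + 3*(-35 + p) = -24 + (-105 + 3*p) = -129 + 3*p)
T = 17178139/34970740 (T = -10614*1/17560 + 21820*(1/19915) = -5307/8780 + 4364/3983 = 17178139/34970740 ≈ 0.49121)
1/(1/(x(s) + T)) = 1/(1/((-129 + 3*(-184)) + 17178139/34970740)) = 1/(1/((-129 - 552) + 17178139/34970740)) = 1/(1/(-681 + 17178139/34970740)) = 1/(1/(-23797895801/34970740)) = 1/(-34970740/23797895801) = -23797895801/34970740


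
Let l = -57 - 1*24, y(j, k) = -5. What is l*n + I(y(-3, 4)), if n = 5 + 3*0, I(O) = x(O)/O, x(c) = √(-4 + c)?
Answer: -405 - 3*I/5 ≈ -405.0 - 0.6*I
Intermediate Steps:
I(O) = √(-4 + O)/O
l = -81 (l = -57 - 24 = -81)
n = 5 (n = 5 + 0 = 5)
l*n + I(y(-3, 4)) = -81*5 + √(-4 - 5)/(-5) = -405 - 3*I/5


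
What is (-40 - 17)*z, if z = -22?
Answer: 1254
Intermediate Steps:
(-40 - 17)*z = (-40 - 17)*(-22) = -57*(-22) = 1254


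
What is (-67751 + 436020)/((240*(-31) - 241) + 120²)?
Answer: 368269/6719 ≈ 54.810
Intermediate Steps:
(-67751 + 436020)/((240*(-31) - 241) + 120²) = 368269/((-7440 - 241) + 14400) = 368269/(-7681 + 14400) = 368269/6719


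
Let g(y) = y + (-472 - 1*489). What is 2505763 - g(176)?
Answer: 2506548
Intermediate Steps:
g(y) = -961 + y (g(y) = y + (-472 - 489) = y - 961 = -961 + y)
2505763 - g(176) = 2505763 - (-961 + 176) = 2505763 - 1*(-785) = 2505763 + 785 = 2506548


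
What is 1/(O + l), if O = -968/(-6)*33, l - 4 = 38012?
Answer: 1/43340 ≈ 2.3073e-5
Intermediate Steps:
l = 38016 (l = 4 + 38012 = 38016)
O = 5324 (O = -968*(-1)/6*33 = -22*(-22/3)*33 = (484/3)*33 = 5324)
1/(O + l) = 1/(5324 + 38016) = 1/43340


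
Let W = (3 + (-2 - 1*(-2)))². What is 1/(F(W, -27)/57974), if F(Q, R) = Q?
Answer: 57974/9 ≈ 6441.6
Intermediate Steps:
W = 9 (W = (3 + (-2 + 2))² = (3 + 0)² = 3² = 9)
1/(F(W, -27)/57974) = 1/(9/57974) = 57974/9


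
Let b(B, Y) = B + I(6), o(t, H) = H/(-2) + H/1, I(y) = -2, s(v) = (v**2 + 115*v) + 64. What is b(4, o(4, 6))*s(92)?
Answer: 38216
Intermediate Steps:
s(v) = 64 + v**2 + 115*v
o(t, H) = H/2 (o(t, H) = H*(-1/2) + H*1 = -H/2 + H = H/2)
b(B, Y) = -2 + B (b(B, Y) = B - 2 = -2 + B)
b(4, o(4, 6))*s(92) = (-2 + 4)*(64 + 92**2 + 115*92) = 2*(64 + 8464 + 10580) = 2*19108 = 38216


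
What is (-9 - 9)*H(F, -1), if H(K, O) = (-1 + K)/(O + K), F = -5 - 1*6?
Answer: -18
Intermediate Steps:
F = -11 (F = -5 - 6 = -11)
H(K, O) = (-1 + K)/(K + O)
(-9 - 9)*H(F, -1) = (-9 - 9)*((-1 - 11)/(-11 - 1)) = -18*(-12)/(-12) = -(-3)*(-12)/2 = -18*1 = -18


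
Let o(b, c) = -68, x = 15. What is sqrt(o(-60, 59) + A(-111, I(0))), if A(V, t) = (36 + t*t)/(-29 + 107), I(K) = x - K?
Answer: 41*I*sqrt(26)/26 ≈ 8.0408*I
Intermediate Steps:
I(K) = 15 - K
A(V, t) = 6/13 + t**2/78 (A(V, t) = (36 + t**2)/78 = (36 + t**2)*(1/78) = 6/13 + t**2/78)
sqrt(o(-60, 59) + A(-111, I(0))) = sqrt(-68 + (6/13 + (15 - 1*0)**2/78)) = sqrt(-68 + (6/13 + (15 + 0)**2/78)) = sqrt(-68 + (6/13 + (1/78)*15**2)) = sqrt(-68 + (6/13 + (1/78)*225)) = sqrt(-68 + (6/13 + 75/26)) = sqrt(-68 + 87/26) = sqrt(-1681/26) = 41*I*sqrt(26)/26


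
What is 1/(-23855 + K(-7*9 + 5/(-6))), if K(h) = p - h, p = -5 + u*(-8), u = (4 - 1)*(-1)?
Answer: -6/142633 ≈ -4.2066e-5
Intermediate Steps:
u = -3 (u = 3*(-1) = -3)
p = 19 (p = -5 - 3*(-8) = -5 + 24 = 19)
K(h) = 19 - h
1/(-23855 + K(-7*9 + 5/(-6))) = 1/(-23855 + (19 - (-7*9 + 5/(-6)))) = 1/(-23855 + (19 - (-63 + 5*(-1/6)))) = 1/(-23855 + (19 - (-63 - 5/6))) = 1/(-23855 + (19 - 1*(-383/6))) = 1/(-23855 + (19 + 383/6)) = 1/(-23855 + 497/6) = 1/(-142633/6) = -6/142633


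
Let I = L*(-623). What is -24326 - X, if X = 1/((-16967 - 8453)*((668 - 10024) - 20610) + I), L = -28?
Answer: -18530407467465/761753164 ≈ -24326.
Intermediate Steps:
I = 17444 (I = -28*(-623) = 17444)
X = 1/761753164 (X = 1/((-16967 - 8453)*((668 - 10024) - 20610) + 17444) = 1/(-25420*(-9356 - 20610) + 17444) = 1/(-25420*(-29966) + 17444) = 1/(761735720 + 17444) = 1/761753164 ≈ 1.3128e-9)
-24326 - X = -24326 - 1*1/761753164 = -24326 - 1/761753164 = -18530407467465/761753164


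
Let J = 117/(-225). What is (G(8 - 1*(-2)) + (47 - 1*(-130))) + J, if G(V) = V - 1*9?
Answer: 4437/25 ≈ 177.48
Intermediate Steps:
G(V) = -9 + V (G(V) = V - 9 = -9 + V)
J = -13/25 (J = 117*(-1/225) = -13/25 ≈ -0.52000)
(G(8 - 1*(-2)) + (47 - 1*(-130))) + J = ((-9 + (8 - 1*(-2))) + (47 - 1*(-130))) - 13/25 = ((-9 + (8 + 2)) + (47 + 130)) - 13/25 = ((-9 + 10) + 177) - 13/25 = (1 + 177) - 13/25 = 178 - 13/25 = 4437/25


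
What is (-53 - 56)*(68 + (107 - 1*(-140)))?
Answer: -34335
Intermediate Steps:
(-53 - 56)*(68 + (107 - 1*(-140))) = -109*(68 + (107 + 140)) = -109*(68 + 247) = -109*315 = -34335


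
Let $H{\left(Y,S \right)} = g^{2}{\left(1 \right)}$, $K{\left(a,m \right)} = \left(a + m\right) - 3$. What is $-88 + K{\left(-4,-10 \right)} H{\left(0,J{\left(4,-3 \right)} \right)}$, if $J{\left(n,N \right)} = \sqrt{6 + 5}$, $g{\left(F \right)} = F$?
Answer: $-105$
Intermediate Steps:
$K{\left(a,m \right)} = -3 + a + m$
$J{\left(n,N \right)} = \sqrt{11}$
$H{\left(Y,S \right)} = 1$ ($H{\left(Y,S \right)} = 1^{2} = 1$)
$-88 + K{\left(-4,-10 \right)} H{\left(0,J{\left(4,-3 \right)} \right)} = -88 + \left(-3 - 4 - 10\right) 1 = -88 - 17 = -105$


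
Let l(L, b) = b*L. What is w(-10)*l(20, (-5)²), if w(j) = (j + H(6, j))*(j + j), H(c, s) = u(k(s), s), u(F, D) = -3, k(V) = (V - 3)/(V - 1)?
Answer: 130000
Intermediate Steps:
k(V) = (-3 + V)/(-1 + V)
H(c, s) = -3
w(j) = 2*j*(-3 + j) (w(j) = (j - 3)*(j + j) = (-3 + j)*(2*j) = 2*j*(-3 + j))
l(L, b) = L*b
w(-10)*l(20, (-5)²) = (2*(-10)*(-3 - 10))*(20*(-5)²) = (2*(-10)*(-13))*(20*25) = 260*500 = 130000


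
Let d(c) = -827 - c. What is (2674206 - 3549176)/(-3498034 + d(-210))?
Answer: 874970/3498651 ≈ 0.25009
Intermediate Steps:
(2674206 - 3549176)/(-3498034 + d(-210)) = (2674206 - 3549176)/(-3498034 + (-827 - 1*(-210))) = -874970/(-3498034 + (-827 + 210)) = -874970/(-3498034 - 617) = -874970/(-3498651) = -874970*(-1/3498651) = 874970/3498651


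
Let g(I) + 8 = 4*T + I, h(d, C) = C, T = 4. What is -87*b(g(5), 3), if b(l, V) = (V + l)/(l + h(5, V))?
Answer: -87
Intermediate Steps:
g(I) = 8 + I (g(I) = -8 + (4*4 + I) = -8 + (16 + I) = 8 + I)
b(l, V) = 1 (b(l, V) = (V + l)/(l + V) = (V + l)/(V + l) = 1)
-87*b(g(5), 3) = -87*1 = -87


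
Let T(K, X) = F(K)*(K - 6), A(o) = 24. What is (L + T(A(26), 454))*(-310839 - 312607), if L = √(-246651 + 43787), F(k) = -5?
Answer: 56110140 - 2493784*I*√12679 ≈ 5.611e+7 - 2.808e+8*I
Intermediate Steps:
L = 4*I*√12679 (L = √(-202864) = 4*I*√12679 ≈ 450.4*I)
T(K, X) = 30 - 5*K (T(K, X) = -5*(K - 6) = -5*(-6 + K) = 30 - 5*K)
(L + T(A(26), 454))*(-310839 - 312607) = (4*I*√12679 + (30 - 5*24))*(-310839 - 312607) = (4*I*√12679 + (30 - 120))*(-623446) = (4*I*√12679 - 90)*(-623446) = (-90 + 4*I*√12679)*(-623446) = 56110140 - 2493784*I*√12679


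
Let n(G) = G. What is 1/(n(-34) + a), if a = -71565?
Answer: -1/71599 ≈ -1.3967e-5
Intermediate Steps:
1/(n(-34) + a) = 1/(-34 - 71565) = 1/(-71599) = -1/71599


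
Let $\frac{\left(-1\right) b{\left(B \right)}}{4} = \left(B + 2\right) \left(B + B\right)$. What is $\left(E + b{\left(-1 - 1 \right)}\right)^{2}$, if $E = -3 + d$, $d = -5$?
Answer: $64$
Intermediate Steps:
$E = -8$ ($E = -3 - 5 = -8$)
$b{\left(B \right)} = - 8 B \left(2 + B\right)$ ($b{\left(B \right)} = - 4 \left(B + 2\right) \left(B + B\right) = - 4 \left(2 + B\right) 2 B = - 4 \cdot 2 B \left(2 + B\right) = - 8 B \left(2 + B\right)$)
$\left(E + b{\left(-1 - 1 \right)}\right)^{2} = \left(-8 - 8 \left(-1 - 1\right) \left(2 - 2\right)\right)^{2} = \left(-8 - - 16 \left(2 - 2\right)\right)^{2} = \left(-8 - \left(-16\right) 0\right)^{2} = \left(-8 + 0\right)^{2} = \left(-8\right)^{2} = 64$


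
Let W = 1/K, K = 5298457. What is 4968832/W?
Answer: 26327142692224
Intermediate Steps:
W = 1/5298457 ≈ 1.8873e-7
4968832/W = 4968832/(1/5298457) = 4968832*5298457 = 26327142692224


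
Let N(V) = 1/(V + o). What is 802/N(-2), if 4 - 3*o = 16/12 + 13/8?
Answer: -47719/36 ≈ -1325.5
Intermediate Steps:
o = 25/72 (o = 4/3 - (16/12 + 13/8)/3 = 4/3 - (16*(1/12) + 13*(⅛))/3 = 4/3 - (4/3 + 13/8)/3 = 4/3 - ⅓*71/24 = 4/3 - 71/72 = 25/72 ≈ 0.34722)
N(V) = 1/(25/72 + V) (N(V) = 1/(V + 25/72) = 1/(25/72 + V))
802/N(-2) = 802/((72/(25 + 72*(-2)))) = 802/((72/(25 - 144))) = 802/((72/(-119))) = 802/((72*(-1/119))) = 802/(-72/119) = 802*(-119/72) = -47719/36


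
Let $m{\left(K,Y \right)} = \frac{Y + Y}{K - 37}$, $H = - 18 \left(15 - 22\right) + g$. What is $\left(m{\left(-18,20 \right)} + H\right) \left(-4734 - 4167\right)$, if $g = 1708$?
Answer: $- \frac{179497566}{11} \approx -1.6318 \cdot 10^{7}$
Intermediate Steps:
$H = 1834$ ($H = - 18 \left(15 - 22\right) + 1708 = \left(-18\right) \left(-7\right) + 1708 = 126 + 1708 = 1834$)
$m{\left(K,Y \right)} = \frac{2 Y}{-37 + K}$
$\left(m{\left(-18,20 \right)} + H\right) \left(-4734 - 4167\right) = \left(2 \cdot 20 \frac{1}{-37 - 18} + 1834\right) \left(-4734 - 4167\right) = \left(2 \cdot 20 \frac{1}{-55} + 1834\right) \left(-8901\right) = \left(2 \cdot 20 \left(- \frac{1}{55}\right) + 1834\right) \left(-8901\right) = \left(- \frac{8}{11} + 1834\right) \left(-8901\right) = \frac{20166}{11} \left(-8901\right) = - \frac{179497566}{11}$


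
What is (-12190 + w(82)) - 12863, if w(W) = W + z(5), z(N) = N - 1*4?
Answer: -24970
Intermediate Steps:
z(N) = -4 + N (z(N) = N - 4 = -4 + N)
w(W) = 1 + W (w(W) = W + (-4 + 5) = W + 1 = 1 + W)
(-12190 + w(82)) - 12863 = (-12190 + (1 + 82)) - 12863 = (-12190 + 83) - 12863 = -12107 - 12863 = -24970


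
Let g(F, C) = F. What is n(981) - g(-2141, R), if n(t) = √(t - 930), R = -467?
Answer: 2141 + √51 ≈ 2148.1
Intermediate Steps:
n(t) = √(-930 + t)
n(981) - g(-2141, R) = √(-930 + 981) - 1*(-2141) = √51 + 2141 = 2141 + √51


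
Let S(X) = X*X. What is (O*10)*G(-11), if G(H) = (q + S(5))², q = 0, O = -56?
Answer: -350000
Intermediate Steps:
S(X) = X²
G(H) = 625 (G(H) = (0 + 5²)² = (0 + 25)² = 25² = 625)
(O*10)*G(-11) = -56*10*625 = -560*625 = -350000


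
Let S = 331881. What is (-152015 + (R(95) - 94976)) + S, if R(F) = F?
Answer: 84985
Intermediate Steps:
(-152015 + (R(95) - 94976)) + S = (-152015 + (95 - 94976)) + 331881 = (-152015 - 94881) + 331881 = -246896 + 331881 = 84985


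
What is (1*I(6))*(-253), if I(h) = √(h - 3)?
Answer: -253*√3 ≈ -438.21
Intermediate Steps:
I(h) = √(-3 + h)
(1*I(6))*(-253) = (1*√(-3 + 6))*(-253) = (1*√3)*(-253) = √3*(-253) = -253*√3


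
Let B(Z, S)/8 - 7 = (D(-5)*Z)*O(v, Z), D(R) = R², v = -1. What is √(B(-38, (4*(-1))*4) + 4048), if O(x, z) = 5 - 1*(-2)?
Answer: 38*I*√34 ≈ 221.58*I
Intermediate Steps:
O(x, z) = 7 (O(x, z) = 5 + 2 = 7)
B(Z, S) = 56 + 1400*Z (B(Z, S) = 56 + 8*(((-5)²*Z)*7) = 56 + 8*((25*Z)*7) = 56 + 8*(175*Z) = 56 + 1400*Z)
√(B(-38, (4*(-1))*4) + 4048) = √((56 + 1400*(-38)) + 4048) = √((56 - 53200) + 4048) = √(-53144 + 4048) = √(-49096) = 38*I*√34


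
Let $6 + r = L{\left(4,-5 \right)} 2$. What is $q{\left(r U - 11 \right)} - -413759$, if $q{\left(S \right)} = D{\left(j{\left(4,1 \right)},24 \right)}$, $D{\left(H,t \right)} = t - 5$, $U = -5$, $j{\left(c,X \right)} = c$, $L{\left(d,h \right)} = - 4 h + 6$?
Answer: $413778$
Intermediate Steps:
$L{\left(d,h \right)} = 6 - 4 h$
$r = 46$ ($r = -6 + \left(6 - -20\right) 2 = -6 + \left(6 + 20\right) 2 = -6 + 26 \cdot 2 = -6 + 52 = 46$)
$D{\left(H,t \right)} = -5 + t$ ($D{\left(H,t \right)} = t - 5 = -5 + t$)
$q{\left(S \right)} = 19$ ($q{\left(S \right)} = -5 + 24 = 19$)
$q{\left(r U - 11 \right)} - -413759 = 19 - -413759 = 19 + 413759 = 413778$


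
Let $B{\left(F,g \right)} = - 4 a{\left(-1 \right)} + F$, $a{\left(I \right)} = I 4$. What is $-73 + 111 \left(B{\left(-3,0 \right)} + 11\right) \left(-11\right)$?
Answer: $-29377$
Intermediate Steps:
$a{\left(I \right)} = 4 I$
$B{\left(F,g \right)} = 16 + F$ ($B{\left(F,g \right)} = - 4 \cdot 4 \left(-1\right) + F = \left(-4\right) \left(-4\right) + F = 16 + F$)
$-73 + 111 \left(B{\left(-3,0 \right)} + 11\right) \left(-11\right) = -73 + 111 \left(\left(16 - 3\right) + 11\right) \left(-11\right) = -73 + 111 \left(13 + 11\right) \left(-11\right) = -73 + 111 \cdot 24 \left(-11\right) = -73 + 111 \left(-264\right) = -73 - 29304 = -29377$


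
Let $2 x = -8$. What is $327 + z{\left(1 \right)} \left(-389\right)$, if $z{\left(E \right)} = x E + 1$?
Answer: $1494$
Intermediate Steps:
$x = -4$ ($x = \frac{1}{2} \left(-8\right) = -4$)
$z{\left(E \right)} = 1 - 4 E$ ($z{\left(E \right)} = - 4 E + 1 = 1 - 4 E$)
$327 + z{\left(1 \right)} \left(-389\right) = 327 + \left(1 - 4\right) \left(-389\right) = 327 - -1167 = 327 + 1167 = 1494$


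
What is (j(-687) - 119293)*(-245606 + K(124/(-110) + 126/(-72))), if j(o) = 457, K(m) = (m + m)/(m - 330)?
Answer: 237493256554128/8137 ≈ 2.9187e+10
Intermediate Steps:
K(m) = 2*m/(-330 + m) (K(m) = (2*m)/(-330 + m) = 2*m/(-330 + m))
(j(-687) - 119293)*(-245606 + K(124/(-110) + 126/(-72))) = (457 - 119293)*(-245606 + 2*(124/(-110) + 126/(-72))/(-330 + (124/(-110) + 126/(-72)))) = -118836*(-245606 + 2*(124*(-1/110) + 126*(-1/72))/(-330 + (124*(-1/110) + 126*(-1/72)))) = -118836*(-245606 + 2*(-62/55 - 7/4)/(-330 + (-62/55 - 7/4))) = -118836*(-245606 + 2*(-633/220)/(-330 - 633/220)) = -118836*(-245606 + 2*(-633/220)/(-73233/220)) = -118836*(-245606 + 2*(-633/220)*(-220/73233)) = -118836*(-245606 + 422/24411) = -118836*(-5995487644/24411) = 237493256554128/8137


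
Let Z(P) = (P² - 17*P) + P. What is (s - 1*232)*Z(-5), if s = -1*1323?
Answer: -163275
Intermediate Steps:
Z(P) = P² - 16*P
s = -1323
(s - 1*232)*Z(-5) = (-1323 - 1*232)*(-5*(-16 - 5)) = (-1323 - 232)*(-5*(-21)) = -1555*105 = -163275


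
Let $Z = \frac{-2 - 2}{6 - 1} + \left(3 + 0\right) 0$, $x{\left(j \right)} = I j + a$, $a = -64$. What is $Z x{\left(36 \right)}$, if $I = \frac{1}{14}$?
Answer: $\frac{344}{7} \approx 49.143$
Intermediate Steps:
$I = \frac{1}{14} \approx 0.071429$
$x{\left(j \right)} = -64 + \frac{j}{14}$ ($x{\left(j \right)} = \frac{j}{14} - 64 = -64 + \frac{j}{14}$)
$Z = - \frac{4}{5}$ ($Z = - \frac{4}{5} + 3 \cdot 0 = \left(-4\right) \frac{1}{5} + 0 = - \frac{4}{5} + 0 = - \frac{4}{5} \approx -0.8$)
$Z x{\left(36 \right)} = - \frac{4 \left(-64 + \frac{1}{14} \cdot 36\right)}{5} = - \frac{4 \left(-64 + \frac{18}{7}\right)}{5} = \left(- \frac{4}{5}\right) \left(- \frac{430}{7}\right) = \frac{344}{7}$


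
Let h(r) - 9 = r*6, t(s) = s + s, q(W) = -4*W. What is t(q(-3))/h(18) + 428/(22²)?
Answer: 5141/4719 ≈ 1.0894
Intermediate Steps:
t(s) = 2*s
h(r) = 9 + 6*r (h(r) = 9 + r*6 = 9 + 6*r)
t(q(-3))/h(18) + 428/(22²) = (2*(-4*(-3)))/(9 + 6*18) + 428/(22²) = (2*12)/(9 + 108) + 428/484 = 24/117 + 428*(1/484) = 24*(1/117) + 107/121 = 8/39 + 107/121 = 5141/4719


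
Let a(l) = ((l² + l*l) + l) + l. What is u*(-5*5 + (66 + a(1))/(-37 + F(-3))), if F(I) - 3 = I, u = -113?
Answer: 112435/37 ≈ 3038.8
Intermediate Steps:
a(l) = 2*l + 2*l² (a(l) = ((l² + l²) + l) + l = (2*l² + l) + l = (l + 2*l²) + l = 2*l + 2*l²)
F(I) = 3 + I
u*(-5*5 + (66 + a(1))/(-37 + F(-3))) = -113*(-5*5 + (66 + 2*1*(1 + 1))/(-37 + (3 - 3))) = -113*(-25 + (66 + 2*1*2)/(-37 + 0)) = -113*(-25 + (66 + 4)/(-37)) = -113*(-25 + 70*(-1/37)) = -113*(-25 - 70/37) = -113*(-995/37) = 112435/37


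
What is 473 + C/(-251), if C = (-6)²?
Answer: 118687/251 ≈ 472.86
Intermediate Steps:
C = 36
473 + C/(-251) = 473 + 36/(-251) = 473 + 36*(-1/251) = 473 - 36/251 = 118687/251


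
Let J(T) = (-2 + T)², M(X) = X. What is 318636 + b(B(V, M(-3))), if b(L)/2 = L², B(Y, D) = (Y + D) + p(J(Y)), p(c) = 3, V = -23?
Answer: 319694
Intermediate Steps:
B(Y, D) = 3 + D + Y (B(Y, D) = (Y + D) + 3 = (D + Y) + 3 = 3 + D + Y)
b(L) = 2*L²
318636 + b(B(V, M(-3))) = 318636 + 2*(3 - 3 - 23)² = 318636 + 2*(-23)² = 318636 + 2*529 = 318636 + 1058 = 319694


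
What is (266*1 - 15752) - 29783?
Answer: -45269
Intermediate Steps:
(266*1 - 15752) - 29783 = (266 - 15752) - 29783 = -15486 - 29783 = -45269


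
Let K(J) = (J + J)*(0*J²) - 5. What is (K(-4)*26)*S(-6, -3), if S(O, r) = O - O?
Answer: 0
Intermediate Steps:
S(O, r) = 0
K(J) = -5 (K(J) = (2*J)*0 - 5 = 0 - 5 = -5)
(K(-4)*26)*S(-6, -3) = -5*26*0 = -130*0 = 0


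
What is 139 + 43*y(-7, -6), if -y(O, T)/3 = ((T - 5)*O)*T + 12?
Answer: 58189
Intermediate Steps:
y(O, T) = -36 - 3*O*T*(-5 + T) (y(O, T) = -3*(((T - 5)*O)*T + 12) = -3*(((-5 + T)*O)*T + 12) = -3*((O*(-5 + T))*T + 12) = -3*(O*T*(-5 + T) + 12) = -3*(12 + O*T*(-5 + T)) = -36 - 3*O*T*(-5 + T))
139 + 43*y(-7, -6) = 139 + 43*(-36 - 3*(-7)*(-6)² + 15*(-7)*(-6)) = 139 + 43*(-36 - 3*(-7)*36 + 630) = 139 + 43*(-36 + 756 + 630) = 139 + 43*1350 = 139 + 58050 = 58189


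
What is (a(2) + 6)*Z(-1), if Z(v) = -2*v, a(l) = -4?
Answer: 4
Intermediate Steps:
Z(v) = -2*v
(a(2) + 6)*Z(-1) = (-4 + 6)*(-2*(-1)) = 2*2 = 4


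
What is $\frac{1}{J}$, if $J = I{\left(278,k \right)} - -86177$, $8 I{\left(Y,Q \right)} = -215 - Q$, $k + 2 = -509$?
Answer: $\frac{1}{86214} \approx 1.1599 \cdot 10^{-5}$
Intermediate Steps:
$k = -511$ ($k = -2 - 509 = -511$)
$I{\left(Y,Q \right)} = - \frac{215}{8} - \frac{Q}{8}$ ($I{\left(Y,Q \right)} = \frac{-215 - Q}{8} = - \frac{215}{8} - \frac{Q}{8}$)
$J = 86214$ ($J = \left(- \frac{215}{8} - - \frac{511}{8}\right) - -86177 = \left(- \frac{215}{8} + \frac{511}{8}\right) + 86177 = 37 + 86177 = 86214$)
$\frac{1}{J} = \frac{1}{86214}$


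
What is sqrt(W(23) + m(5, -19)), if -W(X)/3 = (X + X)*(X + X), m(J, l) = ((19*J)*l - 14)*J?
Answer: I*sqrt(15443) ≈ 124.27*I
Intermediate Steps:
m(J, l) = J*(-14 + 19*J*l) (m(J, l) = (19*J*l - 14)*J = (-14 + 19*J*l)*J = J*(-14 + 19*J*l))
W(X) = -12*X**2 (W(X) = -3*(X + X)*(X + X) = -3*2*X*2*X = -12*X**2)
sqrt(W(23) + m(5, -19)) = sqrt(-12*23**2 + 5*(-14 + 19*5*(-19))) = sqrt(-12*529 + 5*(-14 - 1805)) = sqrt(-6348 + 5*(-1819)) = sqrt(-6348 - 9095) = sqrt(-15443) = I*sqrt(15443)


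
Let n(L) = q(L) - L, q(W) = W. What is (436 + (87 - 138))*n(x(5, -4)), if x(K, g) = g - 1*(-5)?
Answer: 0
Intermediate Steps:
x(K, g) = 5 + g (x(K, g) = g + 5 = 5 + g)
n(L) = 0 (n(L) = L - L = 0)
(436 + (87 - 138))*n(x(5, -4)) = (436 + (87 - 138))*0 = (436 - 51)*0 = 385*0 = 0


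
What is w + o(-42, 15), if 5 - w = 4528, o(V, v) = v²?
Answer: -4298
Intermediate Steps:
w = -4523 (w = 5 - 1*4528 = 5 - 4528 = -4523)
w + o(-42, 15) = -4523 + 15² = -4523 + 225 = -4298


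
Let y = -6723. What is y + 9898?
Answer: 3175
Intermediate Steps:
y + 9898 = -6723 + 9898 = 3175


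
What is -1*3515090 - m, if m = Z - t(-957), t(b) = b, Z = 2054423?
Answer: -5570470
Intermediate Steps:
m = 2055380 (m = 2054423 - 1*(-957) = 2054423 + 957 = 2055380)
-1*3515090 - m = -1*3515090 - 1*2055380 = -3515090 - 2055380 = -5570470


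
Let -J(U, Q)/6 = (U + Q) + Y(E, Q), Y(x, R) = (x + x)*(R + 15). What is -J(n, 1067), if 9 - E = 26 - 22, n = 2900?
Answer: 88722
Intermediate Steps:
E = 5 (E = 9 - (26 - 22) = 9 - 1*4 = 9 - 4 = 5)
Y(x, R) = 2*x*(15 + R) (Y(x, R) = (2*x)*(15 + R) = 2*x*(15 + R))
J(U, Q) = -900 - 66*Q - 6*U (J(U, Q) = -6*((U + Q) + 2*5*(15 + Q)) = -6*((Q + U) + (150 + 10*Q)) = -6*(150 + U + 11*Q) = -900 - 66*Q - 6*U)
-J(n, 1067) = -(-900 - 66*1067 - 6*2900) = -(-900 - 70422 - 17400) = -1*(-88722) = 88722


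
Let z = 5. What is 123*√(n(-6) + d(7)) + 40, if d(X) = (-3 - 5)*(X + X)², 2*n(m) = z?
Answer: 40 + 123*I*√6262/2 ≈ 40.0 + 4866.7*I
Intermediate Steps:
n(m) = 5/2 (n(m) = (½)*5 = 5/2)
d(X) = -32*X² (d(X) = -8*4*X² = -32*X²)
123*√(n(-6) + d(7)) + 40 = 123*√(5/2 - 32*7²) + 40 = 123*√(5/2 - 32*49) + 40 = 123*√(5/2 - 1568) + 40 = 123*√(-3131/2) + 40 = 123*(I*√6262/2) + 40 = 123*I*√6262/2 + 40 = 40 + 123*I*√6262/2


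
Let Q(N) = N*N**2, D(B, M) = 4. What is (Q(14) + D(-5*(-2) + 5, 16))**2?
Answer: 7551504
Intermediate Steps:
Q(N) = N**3
(Q(14) + D(-5*(-2) + 5, 16))**2 = (14**3 + 4)**2 = (2744 + 4)**2 = 2748**2 = 7551504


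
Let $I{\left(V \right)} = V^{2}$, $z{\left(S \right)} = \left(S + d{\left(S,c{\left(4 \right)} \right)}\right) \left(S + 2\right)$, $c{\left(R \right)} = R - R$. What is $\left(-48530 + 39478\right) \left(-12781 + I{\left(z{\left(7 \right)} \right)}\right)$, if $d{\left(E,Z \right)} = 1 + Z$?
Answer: $68768044$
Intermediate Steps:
$c{\left(R \right)} = 0$
$z{\left(S \right)} = \left(1 + S\right) \left(2 + S\right)$ ($z{\left(S \right)} = \left(S + \left(1 + 0\right)\right) \left(S + 2\right) = \left(S + 1\right) \left(2 + S\right) = \left(1 + S\right) \left(2 + S\right)$)
$\left(-48530 + 39478\right) \left(-12781 + I{\left(z{\left(7 \right)} \right)}\right) = \left(-48530 + 39478\right) \left(-12781 + \left(2 + 7^{2} + 3 \cdot 7\right)^{2}\right) = - 9052 \left(-12781 + \left(2 + 49 + 21\right)^{2}\right) = - 9052 \left(-12781 + 72^{2}\right) = - 9052 \left(-12781 + 5184\right) = \left(-9052\right) \left(-7597\right) = 68768044$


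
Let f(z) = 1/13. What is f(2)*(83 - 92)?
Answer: -9/13 ≈ -0.69231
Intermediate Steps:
f(z) = 1/13
f(2)*(83 - 92) = (83 - 92)/13 = (1/13)*(-9) = -9/13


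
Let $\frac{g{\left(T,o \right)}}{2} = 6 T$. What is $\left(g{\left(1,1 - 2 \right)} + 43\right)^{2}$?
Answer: $3025$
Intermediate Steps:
$g{\left(T,o \right)} = 12 T$ ($g{\left(T,o \right)} = 2 \cdot 6 T = 12 T$)
$\left(g{\left(1,1 - 2 \right)} + 43\right)^{2} = \left(12 \cdot 1 + 43\right)^{2} = \left(12 + 43\right)^{2} = 55^{2} = 3025$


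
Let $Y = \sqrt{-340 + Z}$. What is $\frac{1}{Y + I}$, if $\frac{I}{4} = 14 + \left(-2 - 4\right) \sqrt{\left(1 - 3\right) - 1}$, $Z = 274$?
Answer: $\frac{i}{- \sqrt{66} + 24 \sqrt{3} + 56 i} \approx 0.013162 + 0.007861 i$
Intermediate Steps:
$Y = i \sqrt{66}$ ($Y = \sqrt{-340 + 274} = \sqrt{-66} = i \sqrt{66} \approx 8.124 i$)
$I = 56 - 24 i \sqrt{3}$ ($I = 4 \left(14 + \left(-2 - 4\right) \sqrt{\left(1 - 3\right) - 1}\right) = 4 \left(14 + \left(-2 - 4\right) \sqrt{-2 - 1}\right) = 4 \left(14 - 6 \sqrt{-3}\right) = 4 \left(14 - 6 i \sqrt{3}\right) = 56 - 24 i \sqrt{3} \approx 56.0 - 41.569 i$)
$\frac{1}{Y + I} = \frac{1}{i \sqrt{66} + \left(56 - 24 i \sqrt{3}\right)} = \frac{1}{56 + i \sqrt{66} - 24 i \sqrt{3}}$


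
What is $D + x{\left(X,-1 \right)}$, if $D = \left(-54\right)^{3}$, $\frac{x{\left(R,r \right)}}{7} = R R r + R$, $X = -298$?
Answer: $-781178$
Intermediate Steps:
$x{\left(R,r \right)} = 7 R + 7 r R^{2}$ ($x{\left(R,r \right)} = 7 \left(R R r + R\right) = 7 \left(R^{2} r + R\right) = 7 \left(r R^{2} + R\right) = 7 \left(R + r R^{2}\right) = 7 R + 7 r R^{2}$)
$D = -157464$
$D + x{\left(X,-1 \right)} = -157464 + 7 \left(-298\right) \left(1 - -298\right) = -157464 + 7 \left(-298\right) \left(1 + 298\right) = -157464 + 7 \left(-298\right) 299 = -157464 - 623714 = -781178$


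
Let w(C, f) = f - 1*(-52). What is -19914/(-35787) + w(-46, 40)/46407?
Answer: 309147134/553589103 ≈ 0.55844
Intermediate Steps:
w(C, f) = 52 + f (w(C, f) = f + 52 = 52 + f)
-19914/(-35787) + w(-46, 40)/46407 = -19914/(-35787) + (52 + 40)/46407 = -19914*(-1/35787) + 92*(1/46407) = 6638/11929 + 92/46407 = 309147134/553589103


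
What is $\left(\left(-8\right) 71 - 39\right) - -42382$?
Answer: $41775$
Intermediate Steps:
$\left(\left(-8\right) 71 - 39\right) - -42382 = \left(-568 - 39\right) + 42382 = -607 + 42382 = 41775$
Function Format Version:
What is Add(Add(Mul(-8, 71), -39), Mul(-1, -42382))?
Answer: 41775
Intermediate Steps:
Add(Add(Mul(-8, 71), -39), Mul(-1, -42382)) = Add(Add(-568, -39), 42382) = Add(-607, 42382) = 41775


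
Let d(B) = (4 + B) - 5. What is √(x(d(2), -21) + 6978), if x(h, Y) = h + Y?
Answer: 7*√142 ≈ 83.415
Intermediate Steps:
d(B) = -1 + B
x(h, Y) = Y + h
√(x(d(2), -21) + 6978) = √((-21 + (-1 + 2)) + 6978) = √((-21 + 1) + 6978) = √(-20 + 6978) = √6958 = 7*√142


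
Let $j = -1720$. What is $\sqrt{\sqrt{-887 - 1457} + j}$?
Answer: $\sqrt{-1720 + 2 i \sqrt{586}} \approx 0.5836 + 41.477 i$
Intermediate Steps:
$\sqrt{\sqrt{-887 - 1457} + j} = \sqrt{\sqrt{-887 - 1457} - 1720} = \sqrt{\sqrt{-2344} - 1720} = \sqrt{2 i \sqrt{586} - 1720} = \sqrt{-1720 + 2 i \sqrt{586}}$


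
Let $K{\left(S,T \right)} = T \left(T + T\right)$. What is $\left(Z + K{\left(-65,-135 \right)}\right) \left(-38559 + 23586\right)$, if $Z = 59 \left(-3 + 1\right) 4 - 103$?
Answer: $-537156375$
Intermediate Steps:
$K{\left(S,T \right)} = 2 T^{2}$ ($K{\left(S,T \right)} = T 2 T = 2 T^{2}$)
$Z = -575$ ($Z = 59 \left(\left(-2\right) 4\right) - 103 = 59 \left(-8\right) - 103 = -472 - 103 = -575$)
$\left(Z + K{\left(-65,-135 \right)}\right) \left(-38559 + 23586\right) = \left(-575 + 2 \left(-135\right)^{2}\right) \left(-38559 + 23586\right) = \left(-575 + 2 \cdot 18225\right) \left(-14973\right) = \left(-575 + 36450\right) \left(-14973\right) = 35875 \left(-14973\right) = -537156375$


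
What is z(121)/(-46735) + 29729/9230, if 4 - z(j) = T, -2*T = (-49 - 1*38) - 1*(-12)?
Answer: 10689954/3318185 ≈ 3.2216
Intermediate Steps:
T = 75/2 (T = -((-49 - 1*38) - 1*(-12))/2 = -((-49 - 38) + 12)/2 = -(-87 + 12)/2 = -½*(-75) = 75/2 ≈ 37.500)
z(j) = -67/2 (z(j) = 4 - 1*75/2 = 4 - 75/2 = -67/2)
z(121)/(-46735) + 29729/9230 = -67/2/(-46735) + 29729/9230 = -67/2*(-1/46735) + 29729*(1/9230) = 67/93470 + 29729/9230 = 10689954/3318185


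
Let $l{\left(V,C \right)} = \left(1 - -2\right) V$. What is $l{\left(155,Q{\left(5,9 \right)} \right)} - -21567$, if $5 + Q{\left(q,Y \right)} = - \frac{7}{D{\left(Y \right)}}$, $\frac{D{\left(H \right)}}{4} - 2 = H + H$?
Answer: $22032$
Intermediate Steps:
$D{\left(H \right)} = 8 + 8 H$ ($D{\left(H \right)} = 8 + 4 \left(H + H\right) = 8 + 4 \cdot 2 H = 8 + 8 H$)
$Q{\left(q,Y \right)} = -5 - \frac{7}{8 + 8 Y}$
$l{\left(V,C \right)} = 3 V$ ($l{\left(V,C \right)} = \left(1 + 2\right) V = 3 V$)
$l{\left(155,Q{\left(5,9 \right)} \right)} - -21567 = 3 \cdot 155 - -21567 = 465 + 21567 = 22032$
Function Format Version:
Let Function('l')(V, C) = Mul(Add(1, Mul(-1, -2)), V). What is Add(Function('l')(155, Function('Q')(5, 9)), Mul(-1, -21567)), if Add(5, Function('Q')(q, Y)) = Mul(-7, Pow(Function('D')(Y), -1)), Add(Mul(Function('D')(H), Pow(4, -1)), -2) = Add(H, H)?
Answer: 22032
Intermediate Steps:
Function('D')(H) = Add(8, Mul(8, H)) (Function('D')(H) = Add(8, Mul(4, Add(H, H))) = Add(8, Mul(4, Mul(2, H))) = Add(8, Mul(8, H)))
Function('Q')(q, Y) = Add(-5, Mul(-7, Pow(Add(8, Mul(8, Y)), -1)))
Function('l')(V, C) = Mul(3, V) (Function('l')(V, C) = Mul(Add(1, 2), V) = Mul(3, V))
Add(Function('l')(155, Function('Q')(5, 9)), Mul(-1, -21567)) = Add(Mul(3, 155), Mul(-1, -21567)) = Add(465, 21567) = 22032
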